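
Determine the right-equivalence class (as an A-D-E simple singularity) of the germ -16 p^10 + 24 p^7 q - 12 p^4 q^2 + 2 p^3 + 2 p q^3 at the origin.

E7

The Hessian of f at 0 is [[0, 0], [0, 0]] with rank 0, so corank 2. A Groebner basis of the Jacobian ideal J(f) in C{p,q} is {p^3, p*q^2, 3*p^2 + q^3}; counting standard monomials gives mu = 7. Corank 2; j^3 = 2*p^3 is a perfect cube, so E-series; the 4-jet and mu = 7 give E_7.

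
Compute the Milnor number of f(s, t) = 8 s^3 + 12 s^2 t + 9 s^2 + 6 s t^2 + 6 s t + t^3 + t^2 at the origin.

2

The Hessian of f at 0 has rank 1. Corank 1: A-series; mu = 2 gives A_2.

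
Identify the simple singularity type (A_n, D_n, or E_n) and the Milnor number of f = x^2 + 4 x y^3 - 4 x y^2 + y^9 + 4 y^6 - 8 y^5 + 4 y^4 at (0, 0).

The Hessian of f at 0 has rank 1. Corank 1: A-series; mu = 8 gives A_8.

Type A8, Milnor number mu = 8.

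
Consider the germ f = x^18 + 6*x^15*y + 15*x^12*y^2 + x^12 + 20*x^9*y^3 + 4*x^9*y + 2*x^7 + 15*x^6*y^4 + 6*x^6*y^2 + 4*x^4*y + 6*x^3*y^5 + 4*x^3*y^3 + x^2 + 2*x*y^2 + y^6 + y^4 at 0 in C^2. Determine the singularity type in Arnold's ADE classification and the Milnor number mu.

Type A_5, Milnor number mu = 5.

The Hessian of f at 0 has rank 1. Corank 1: A-series; mu = 5 gives A_5.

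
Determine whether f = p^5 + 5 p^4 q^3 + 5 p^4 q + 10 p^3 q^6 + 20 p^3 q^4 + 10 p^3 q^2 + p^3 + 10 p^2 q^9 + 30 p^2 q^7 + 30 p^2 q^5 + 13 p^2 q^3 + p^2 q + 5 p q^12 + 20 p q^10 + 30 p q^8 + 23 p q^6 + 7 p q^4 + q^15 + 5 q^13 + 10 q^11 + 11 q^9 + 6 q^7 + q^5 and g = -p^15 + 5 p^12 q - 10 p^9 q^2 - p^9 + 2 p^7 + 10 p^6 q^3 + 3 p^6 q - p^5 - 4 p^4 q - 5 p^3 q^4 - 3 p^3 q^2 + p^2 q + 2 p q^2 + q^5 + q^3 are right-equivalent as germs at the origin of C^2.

Yes.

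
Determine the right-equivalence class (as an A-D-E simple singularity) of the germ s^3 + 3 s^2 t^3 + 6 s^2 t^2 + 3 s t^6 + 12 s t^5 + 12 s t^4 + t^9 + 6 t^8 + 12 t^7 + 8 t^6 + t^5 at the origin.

E_8

The Hessian of f at 0 has rank 0. Corank 2; j^3 = s^3 is a perfect cube, so E-series; the 5-jet and mu = 8 give E_8.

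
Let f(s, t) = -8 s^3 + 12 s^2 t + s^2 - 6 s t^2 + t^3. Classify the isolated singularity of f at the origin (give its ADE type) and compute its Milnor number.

The Hessian of f at 0 is [[2, 0], [0, 0]] with rank 1, so corank 1. A Groebner basis of the Jacobian ideal J(f) in C{s,t} is {t^2, s}; counting standard monomials gives mu = 2. Corank 1: A-series; mu = 2 gives A_2.

Type A2, Milnor number mu = 2.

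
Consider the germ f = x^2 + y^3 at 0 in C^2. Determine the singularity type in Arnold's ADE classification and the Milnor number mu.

The Hessian of f at 0 has rank 1. Corank 1: A-series; mu = 2 gives A_2.

Type A2, Milnor number mu = 2.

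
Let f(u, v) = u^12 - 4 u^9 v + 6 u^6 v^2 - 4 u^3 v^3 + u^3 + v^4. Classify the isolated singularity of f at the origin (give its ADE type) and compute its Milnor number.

Type E6, Milnor number mu = 6.

The Hessian of f at 0 is [[0, 0], [0, 0]] with rank 0, so corank 2. A Groebner basis of the Jacobian ideal J(f) in C{u,v} is {v^3, u^2}; counting standard monomials gives mu = 6. Corank 2; j^3 = u^3 is a perfect cube, so E-series; the 4-jet and mu = 6 give E_6.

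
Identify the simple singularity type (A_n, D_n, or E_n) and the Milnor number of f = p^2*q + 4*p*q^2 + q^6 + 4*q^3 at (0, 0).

Type D_{7}, Milnor number mu = 7.

The Hessian of f at 0 has rank 0. Corank 2; j^3 = q*(p + 2*q)^2 has shape L^2 M (L != M), so D-series; mu = 7 gives D_7.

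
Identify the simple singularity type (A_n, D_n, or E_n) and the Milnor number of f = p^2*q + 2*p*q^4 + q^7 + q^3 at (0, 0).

The Hessian of f at 0 has rank 0. Corank 2; j^3 = q*(p^2 + q^2) splits into three distinct lines over C (the quadratic factor has nonzero discriminant), so D_4.

Type D_{4}, Milnor number mu = 4.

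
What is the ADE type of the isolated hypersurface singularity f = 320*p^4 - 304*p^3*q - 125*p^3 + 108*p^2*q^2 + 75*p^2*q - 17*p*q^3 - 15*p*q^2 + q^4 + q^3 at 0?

The Hessian of f at 0 is [[0, 0], [0, 0]] with rank 0, so corank 2. A Groebner basis of the Jacobian ideal J(f) in C{p,q} is {1171875*p^2/16 - 234375*p*q/8 + q^4 + 125*q^3/16 + 46875*q^2/16, p^3 - 675*p^2/16 + 135*p*q/8 - q^3/80 - 27*q^2/16, p^2*q - 2125*p^2/16 + 425*p*q/8 - 13*q^3/240 - 85*q^2/16, -625*p^2/2 + p*q^2 + 125*p*q - 7*q^3/30 - 25*q^2/2}; counting standard monomials gives mu = 7. Corank 2; j^3 = -(5*p - q)^3 is a perfect cube, so E-series; the 4-jet and mu = 7 give E_7.

E_7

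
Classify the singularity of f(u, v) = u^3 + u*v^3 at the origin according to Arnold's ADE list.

E_{7}

The Hessian of f at 0 has rank 0. Corank 2; j^3 = u^3 is a perfect cube, so E-series; the 4-jet and mu = 7 give E_7.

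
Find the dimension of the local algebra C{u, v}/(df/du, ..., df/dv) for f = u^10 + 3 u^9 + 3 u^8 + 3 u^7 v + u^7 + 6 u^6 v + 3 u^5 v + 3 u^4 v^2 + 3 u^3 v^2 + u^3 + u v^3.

The Hessian of f at 0 has rank 0. Corank 2; j^3 = u^3 is a perfect cube, so E-series; the 4-jet and mu = 7 give E_7.

7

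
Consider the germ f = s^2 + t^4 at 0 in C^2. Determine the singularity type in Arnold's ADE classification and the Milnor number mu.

Type A_{3}, Milnor number mu = 3.

The Hessian of f at 0 has rank 1. Corank 1: A-series; mu = 3 gives A_3.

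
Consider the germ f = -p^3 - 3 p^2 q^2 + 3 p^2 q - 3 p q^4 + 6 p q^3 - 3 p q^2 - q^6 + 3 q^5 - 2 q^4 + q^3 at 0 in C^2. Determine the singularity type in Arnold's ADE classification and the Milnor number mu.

Type E6, Milnor number mu = 6.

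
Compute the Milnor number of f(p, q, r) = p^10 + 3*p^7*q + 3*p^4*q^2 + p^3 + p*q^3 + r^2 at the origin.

7

The Hessian of f at 0 has rank 1. Corank 2; j^3 = p^3 is a perfect cube, so E-series; the 4-jet and mu = 7 give E_7.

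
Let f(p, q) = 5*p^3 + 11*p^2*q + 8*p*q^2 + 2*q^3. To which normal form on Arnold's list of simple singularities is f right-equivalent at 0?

D4

The Hessian of f at 0 has rank 0. Corank 2; j^3 = (p + q)*(5*p^2 + 6*p*q + 2*q^2) splits into three distinct lines over C (the quadratic factor has nonzero discriminant), so D_4.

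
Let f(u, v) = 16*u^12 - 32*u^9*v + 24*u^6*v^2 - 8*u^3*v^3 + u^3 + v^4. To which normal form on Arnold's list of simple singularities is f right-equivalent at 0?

E6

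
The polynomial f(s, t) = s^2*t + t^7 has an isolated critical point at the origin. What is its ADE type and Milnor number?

The Hessian of f at 0 has rank 0. Corank 2; j^3 = s^2*t has shape L^2 M (L != M), so D-series; mu = 8 gives D_8.

Type D8, Milnor number mu = 8.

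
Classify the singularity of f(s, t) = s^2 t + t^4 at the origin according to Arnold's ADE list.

D5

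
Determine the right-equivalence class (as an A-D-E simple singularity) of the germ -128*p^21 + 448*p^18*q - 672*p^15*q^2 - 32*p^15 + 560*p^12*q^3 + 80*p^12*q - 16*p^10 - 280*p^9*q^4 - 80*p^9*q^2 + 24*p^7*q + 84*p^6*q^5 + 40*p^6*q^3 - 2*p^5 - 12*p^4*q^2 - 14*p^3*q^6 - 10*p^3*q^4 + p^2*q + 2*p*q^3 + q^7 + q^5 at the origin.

D_8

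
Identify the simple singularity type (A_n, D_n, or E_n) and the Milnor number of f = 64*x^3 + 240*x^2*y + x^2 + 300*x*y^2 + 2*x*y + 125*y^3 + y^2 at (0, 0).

Type A_2, Milnor number mu = 2.

The Hessian of f at 0 has rank 1. Corank 1: A-series; mu = 2 gives A_2.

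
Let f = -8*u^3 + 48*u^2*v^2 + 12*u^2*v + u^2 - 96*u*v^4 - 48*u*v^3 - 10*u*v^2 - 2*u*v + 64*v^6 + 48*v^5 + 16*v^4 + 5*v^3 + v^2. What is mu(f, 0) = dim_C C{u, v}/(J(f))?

2

The Hessian of f at 0 has rank 1. Corank 1: A-series; mu = 2 gives A_2.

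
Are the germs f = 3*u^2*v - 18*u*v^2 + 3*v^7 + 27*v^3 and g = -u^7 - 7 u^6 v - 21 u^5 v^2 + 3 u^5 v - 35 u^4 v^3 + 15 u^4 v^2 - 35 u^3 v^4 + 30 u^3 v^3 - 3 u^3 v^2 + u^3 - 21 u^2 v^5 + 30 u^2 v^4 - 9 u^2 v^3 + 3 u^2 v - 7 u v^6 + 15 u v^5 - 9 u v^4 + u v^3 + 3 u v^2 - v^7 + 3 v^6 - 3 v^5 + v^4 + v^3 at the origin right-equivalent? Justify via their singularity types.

No.

The Hessian of f at 0 has rank 0. Corank 2; j^3 = 3*v*(u - 3*v)^2 has shape L^2 M (L != M), so D-series; mu = 8 gives D_8. The Hessian of g at 0 has rank 0. Corank 2; j^3 = (u + v)^3 is a perfect cube, so E-series; the 4-jet and mu = 7 give E_7. f is D_8 but g is E_7, hence not right-equivalent.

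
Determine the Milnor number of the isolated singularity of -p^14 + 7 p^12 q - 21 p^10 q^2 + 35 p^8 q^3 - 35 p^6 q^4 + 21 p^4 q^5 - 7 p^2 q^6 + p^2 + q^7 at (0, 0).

The Hessian of f at 0 has rank 1. Corank 1: A-series; mu = 6 gives A_6.

6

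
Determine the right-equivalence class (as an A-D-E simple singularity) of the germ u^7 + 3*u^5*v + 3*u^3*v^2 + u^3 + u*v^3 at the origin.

The Hessian of f at 0 is [[0, 0], [0, 0]] with rank 0, so corank 2. A Groebner basis of the Jacobian ideal J(f) in C{u,v} is {u^3, u*v^2, 3*u^2 + v^3}; counting standard monomials gives mu = 7. Corank 2; j^3 = u^3 is a perfect cube, so E-series; the 4-jet and mu = 7 give E_7.

E7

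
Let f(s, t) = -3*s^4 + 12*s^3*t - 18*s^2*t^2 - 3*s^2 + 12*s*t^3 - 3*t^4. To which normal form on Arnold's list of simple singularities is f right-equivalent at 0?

A3

The Hessian of f at 0 has rank 1. Corank 1: A-series; mu = 3 gives A_3.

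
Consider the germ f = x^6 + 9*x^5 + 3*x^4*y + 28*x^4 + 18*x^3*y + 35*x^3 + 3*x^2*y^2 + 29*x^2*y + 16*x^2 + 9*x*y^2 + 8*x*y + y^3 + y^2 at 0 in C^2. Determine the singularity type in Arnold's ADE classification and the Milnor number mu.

Type A_{2}, Milnor number mu = 2.

The Hessian of f at 0 has rank 1. Corank 1: A-series; mu = 2 gives A_2.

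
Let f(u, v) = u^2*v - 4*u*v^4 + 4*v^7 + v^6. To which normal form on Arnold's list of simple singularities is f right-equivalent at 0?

The Hessian of f at 0 has rank 0. Corank 2; j^3 = u^2*v has shape L^2 M (L != M), so D-series; mu = 7 gives D_7.

D_7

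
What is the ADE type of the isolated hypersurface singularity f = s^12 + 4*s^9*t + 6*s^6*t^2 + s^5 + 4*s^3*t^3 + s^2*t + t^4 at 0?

D_{5}

The Hessian of f at 0 is [[0, 0], [0, 0]] with rank 0, so corank 2. A Groebner basis of the Jacobian ideal J(f) in C{s,t} is {s^3, s^2/4 + t^3, s*t}; counting standard monomials gives mu = 5. Corank 2; j^3 = s^2*t has shape L^2 M (L != M), so D-series; mu = 5 gives D_5.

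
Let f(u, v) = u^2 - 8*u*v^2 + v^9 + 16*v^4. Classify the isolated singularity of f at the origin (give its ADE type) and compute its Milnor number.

Type A8, Milnor number mu = 8.

The Hessian of f at 0 has rank 1. Corank 1: A-series; mu = 8 gives A_8.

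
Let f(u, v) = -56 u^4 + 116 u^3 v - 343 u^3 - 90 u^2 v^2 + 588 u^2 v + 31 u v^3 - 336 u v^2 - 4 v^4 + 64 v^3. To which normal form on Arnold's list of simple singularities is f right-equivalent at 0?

E_7

The Hessian of f at 0 has rank 0. Corank 2; j^3 = -(7*u - 4*v)^3 is a perfect cube, so E-series; the 4-jet and mu = 7 give E_7.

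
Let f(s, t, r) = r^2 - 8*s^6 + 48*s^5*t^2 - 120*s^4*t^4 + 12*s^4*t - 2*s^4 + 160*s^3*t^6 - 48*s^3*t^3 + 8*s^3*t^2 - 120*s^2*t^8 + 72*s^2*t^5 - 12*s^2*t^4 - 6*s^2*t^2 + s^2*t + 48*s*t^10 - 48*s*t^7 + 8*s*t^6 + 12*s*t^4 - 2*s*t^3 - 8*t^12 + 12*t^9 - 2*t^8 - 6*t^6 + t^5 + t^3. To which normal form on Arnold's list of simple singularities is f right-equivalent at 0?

D4

The Hessian of f at 0 has rank 1. Corank 2; j^3 = t*(s^2 + t^2) splits into three distinct lines over C (the quadratic factor has nonzero discriminant), so D_4.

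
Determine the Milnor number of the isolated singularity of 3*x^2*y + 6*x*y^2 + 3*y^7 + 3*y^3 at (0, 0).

8

The Hessian of f at 0 has rank 0. Corank 2; j^3 = 3*y*(x + y)^2 has shape L^2 M (L != M), so D-series; mu = 8 gives D_8.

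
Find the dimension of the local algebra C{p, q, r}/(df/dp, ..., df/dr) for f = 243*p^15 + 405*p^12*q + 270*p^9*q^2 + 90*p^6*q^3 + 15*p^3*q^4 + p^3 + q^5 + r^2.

8

The Hessian of f at 0 is [[0, 0, 0], [0, 0, 0], [0, 0, 2]] with rank 1, so corank 2. A Groebner basis of the Jacobian ideal J(f) in C{p,q,r} is {q^4, p^2, r}; counting standard monomials gives mu = 8. Corank 2; j^3 = p^3 is a perfect cube, so E-series; the 5-jet and mu = 8 give E_8.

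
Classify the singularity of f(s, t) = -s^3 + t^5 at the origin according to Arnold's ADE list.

E_{8}

The Hessian of f at 0 is [[0, 0], [0, 0]] with rank 0, so corank 2. A Groebner basis of the Jacobian ideal J(f) in C{s,t} is {t^4, s^2}; counting standard monomials gives mu = 8. Corank 2; j^3 = -s^3 is a perfect cube, so E-series; the 5-jet and mu = 8 give E_8.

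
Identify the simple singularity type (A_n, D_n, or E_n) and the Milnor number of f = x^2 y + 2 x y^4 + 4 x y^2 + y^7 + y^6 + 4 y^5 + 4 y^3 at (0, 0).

Type D_7, Milnor number mu = 7.

The Hessian of f at 0 has rank 0. Corank 2; j^3 = y*(x + 2*y)^2 has shape L^2 M (L != M), so D-series; mu = 7 gives D_7.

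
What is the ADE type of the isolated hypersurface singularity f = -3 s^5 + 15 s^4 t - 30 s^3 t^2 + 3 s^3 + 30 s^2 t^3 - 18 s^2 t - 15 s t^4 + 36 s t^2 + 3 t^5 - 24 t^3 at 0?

E_{8}

The Hessian of f at 0 is [[0, 0], [0, 0]] with rank 0, so corank 2. A Groebner basis of the Jacobian ideal J(f) in C{s,t} is {t^5, s*t^3 - 7*t^4/4, s^2 - 4*s*t + 4*t^2}; counting standard monomials gives mu = 8. Corank 2; j^3 = 3*(s - 2*t)^3 is a perfect cube, so E-series; the 5-jet and mu = 8 give E_8.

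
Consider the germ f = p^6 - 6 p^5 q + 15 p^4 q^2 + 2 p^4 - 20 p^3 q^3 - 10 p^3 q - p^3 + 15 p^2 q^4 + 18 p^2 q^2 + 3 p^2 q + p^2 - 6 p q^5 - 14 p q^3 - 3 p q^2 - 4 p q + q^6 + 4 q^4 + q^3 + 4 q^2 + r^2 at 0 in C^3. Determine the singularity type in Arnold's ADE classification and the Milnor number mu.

The Hessian of f at 0 has rank 2. Corank 1: A-series; mu = 2 gives A_2.

Type A_2, Milnor number mu = 2.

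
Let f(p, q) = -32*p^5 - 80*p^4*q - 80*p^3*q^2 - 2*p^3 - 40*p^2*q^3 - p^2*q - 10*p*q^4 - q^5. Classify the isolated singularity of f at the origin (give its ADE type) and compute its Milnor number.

Type D6, Milnor number mu = 6.

The Hessian of f at 0 has rank 0. Corank 2; j^3 = -p^2*(2*p + q) has shape L^2 M (L != M), so D-series; mu = 6 gives D_6.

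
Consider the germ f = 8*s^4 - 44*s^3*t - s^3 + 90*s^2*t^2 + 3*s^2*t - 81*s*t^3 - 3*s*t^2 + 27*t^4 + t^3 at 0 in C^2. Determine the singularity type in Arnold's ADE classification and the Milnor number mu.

The Hessian of f at 0 is [[0, 0], [0, 0]] with rank 0, so corank 2. A Groebner basis of the Jacobian ideal J(f) in C{s,t} is {3*s^2/4 - 3*s*t/2 + t^4 + t^3/4 + 3*t^2/4, s^3 - 15*s^2/4 + 15*s*t/2 - 9*t^3/4 - 15*t^2/4, s^2*t - 9*s^2/4 + 9*s*t/2 - 7*t^3/4 - 9*t^2/4, -s^2 + s*t^2 + 2*s*t - 4*t^3/3 - t^2}; counting standard monomials gives mu = 7. Corank 2; j^3 = -(s - t)^3 is a perfect cube, so E-series; the 4-jet and mu = 7 give E_7.

Type E7, Milnor number mu = 7.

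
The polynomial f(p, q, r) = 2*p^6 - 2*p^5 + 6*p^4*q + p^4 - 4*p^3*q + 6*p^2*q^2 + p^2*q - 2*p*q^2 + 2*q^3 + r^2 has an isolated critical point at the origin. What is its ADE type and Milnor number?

Type D_4, Milnor number mu = 4.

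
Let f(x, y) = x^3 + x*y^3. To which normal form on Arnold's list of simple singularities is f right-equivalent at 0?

The Hessian of f at 0 is [[0, 0], [0, 0]] with rank 0, so corank 2. A Groebner basis of the Jacobian ideal J(f) in C{x,y} is {x^3, x*y^2, 3*x^2 + y^3}; counting standard monomials gives mu = 7. Corank 2; j^3 = x^3 is a perfect cube, so E-series; the 4-jet and mu = 7 give E_7.

E_7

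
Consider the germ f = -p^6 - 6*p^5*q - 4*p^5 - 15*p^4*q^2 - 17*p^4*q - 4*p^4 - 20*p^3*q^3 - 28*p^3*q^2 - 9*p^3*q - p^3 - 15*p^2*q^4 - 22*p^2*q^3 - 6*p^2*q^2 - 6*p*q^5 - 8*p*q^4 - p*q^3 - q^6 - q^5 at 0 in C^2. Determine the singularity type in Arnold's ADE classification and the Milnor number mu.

The Hessian of f at 0 is [[0, 0], [0, 0]] with rank 0, so corank 2. A Groebner basis of the Jacobian ideal J(f) in C{p,q} is {-3*p^2/5 + q^4 - q^3/5, p^3, p^2*q + p^2/5 + q^3/15, p^2/5 + p*q^2 + q^3/15}; counting standard monomials gives mu = 7. Corank 2; j^3 = -p^3 is a perfect cube, so E-series; the 4-jet and mu = 7 give E_7.

Type E7, Milnor number mu = 7.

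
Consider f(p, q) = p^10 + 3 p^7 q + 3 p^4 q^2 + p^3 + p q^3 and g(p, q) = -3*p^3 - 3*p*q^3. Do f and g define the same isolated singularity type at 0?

Yes.

The Hessian of f at 0 is [[0, 0], [0, 0]] with rank 0, so corank 2. A Groebner basis of the Jacobian ideal J(f) in C{p,q} is {p^3, p*q^2, 3*p^2 + q^3}; counting standard monomials gives mu = 7. Corank 2; j^3 = p^3 is a perfect cube, so E-series; the 4-jet and mu = 7 give E_7. The Hessian of g at 0 is [[0, 0], [0, 0]] with rank 0, so corank 2. A Groebner basis of the Jacobian ideal J(g) in C{p,q} is {p^3, p*q^2, 3*p^2 + q^3}; counting standard monomials gives mu = 7. Corank 2; j^3 = -3*p^3 is a perfect cube, so E-series; the 4-jet and mu = 7 give E_7. Both have type E_7, hence right-equivalent.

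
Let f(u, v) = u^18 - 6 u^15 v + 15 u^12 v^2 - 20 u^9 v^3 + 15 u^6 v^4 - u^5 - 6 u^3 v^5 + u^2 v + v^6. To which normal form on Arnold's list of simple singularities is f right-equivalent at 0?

D_{7}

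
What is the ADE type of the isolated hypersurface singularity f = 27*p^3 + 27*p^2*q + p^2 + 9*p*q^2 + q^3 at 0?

A_{2}

The Hessian of f at 0 is [[2, 0], [0, 0]] with rank 1, so corank 1. A Groebner basis of the Jacobian ideal J(f) in C{p,q} is {q^2, p}; counting standard monomials gives mu = 2. Corank 1: A-series; mu = 2 gives A_2.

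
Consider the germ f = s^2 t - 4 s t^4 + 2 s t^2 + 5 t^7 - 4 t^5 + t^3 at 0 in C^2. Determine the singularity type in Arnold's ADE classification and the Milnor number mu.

Type D8, Milnor number mu = 8.

The Hessian of f at 0 has rank 0. Corank 2; j^3 = t*(s + t)^2 has shape L^2 M (L != M), so D-series; mu = 8 gives D_8.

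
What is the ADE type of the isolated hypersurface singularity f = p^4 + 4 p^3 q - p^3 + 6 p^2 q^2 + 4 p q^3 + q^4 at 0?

E6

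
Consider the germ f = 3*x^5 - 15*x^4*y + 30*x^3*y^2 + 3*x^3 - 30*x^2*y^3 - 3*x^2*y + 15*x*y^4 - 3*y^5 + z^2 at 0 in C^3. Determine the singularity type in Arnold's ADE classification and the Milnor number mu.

The Hessian of f at 0 is [[0, 0, 0], [0, 0, 0], [0, 0, 2]] with rank 1, so corank 2. A Groebner basis of the Jacobian ideal J(f) in C{x,y,z} is {x*y/5 + y^4, x*y^2, x^2 - x*y, z}; counting standard monomials gives mu = 6. Corank 2; j^3 = 3*x^2*(x - y) has shape L^2 M (L != M), so D-series; mu = 6 gives D_6.

Type D6, Milnor number mu = 6.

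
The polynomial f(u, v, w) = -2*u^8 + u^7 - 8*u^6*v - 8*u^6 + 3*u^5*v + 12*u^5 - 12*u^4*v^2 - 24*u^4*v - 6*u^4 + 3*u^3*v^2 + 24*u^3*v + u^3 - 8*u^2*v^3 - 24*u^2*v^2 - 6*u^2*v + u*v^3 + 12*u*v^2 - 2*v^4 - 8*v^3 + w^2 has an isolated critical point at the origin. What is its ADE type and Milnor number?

Type E_7, Milnor number mu = 7.

The Hessian of f at 0 has rank 1. Corank 2; j^3 = (u - 2*v)^3 is a perfect cube, so E-series; the 4-jet and mu = 7 give E_7.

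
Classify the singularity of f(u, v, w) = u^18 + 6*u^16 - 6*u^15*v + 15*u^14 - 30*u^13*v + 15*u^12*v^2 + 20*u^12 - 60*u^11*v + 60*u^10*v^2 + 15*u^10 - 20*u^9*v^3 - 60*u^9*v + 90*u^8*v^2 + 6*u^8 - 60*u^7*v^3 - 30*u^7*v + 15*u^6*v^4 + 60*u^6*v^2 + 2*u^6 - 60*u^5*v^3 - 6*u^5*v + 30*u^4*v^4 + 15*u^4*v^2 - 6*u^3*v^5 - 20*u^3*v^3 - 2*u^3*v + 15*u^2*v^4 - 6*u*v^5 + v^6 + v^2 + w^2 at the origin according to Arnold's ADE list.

The Hessian of f at 0 has rank 2. Corank 1: A-series; mu = 5 gives A_5.

A_{5}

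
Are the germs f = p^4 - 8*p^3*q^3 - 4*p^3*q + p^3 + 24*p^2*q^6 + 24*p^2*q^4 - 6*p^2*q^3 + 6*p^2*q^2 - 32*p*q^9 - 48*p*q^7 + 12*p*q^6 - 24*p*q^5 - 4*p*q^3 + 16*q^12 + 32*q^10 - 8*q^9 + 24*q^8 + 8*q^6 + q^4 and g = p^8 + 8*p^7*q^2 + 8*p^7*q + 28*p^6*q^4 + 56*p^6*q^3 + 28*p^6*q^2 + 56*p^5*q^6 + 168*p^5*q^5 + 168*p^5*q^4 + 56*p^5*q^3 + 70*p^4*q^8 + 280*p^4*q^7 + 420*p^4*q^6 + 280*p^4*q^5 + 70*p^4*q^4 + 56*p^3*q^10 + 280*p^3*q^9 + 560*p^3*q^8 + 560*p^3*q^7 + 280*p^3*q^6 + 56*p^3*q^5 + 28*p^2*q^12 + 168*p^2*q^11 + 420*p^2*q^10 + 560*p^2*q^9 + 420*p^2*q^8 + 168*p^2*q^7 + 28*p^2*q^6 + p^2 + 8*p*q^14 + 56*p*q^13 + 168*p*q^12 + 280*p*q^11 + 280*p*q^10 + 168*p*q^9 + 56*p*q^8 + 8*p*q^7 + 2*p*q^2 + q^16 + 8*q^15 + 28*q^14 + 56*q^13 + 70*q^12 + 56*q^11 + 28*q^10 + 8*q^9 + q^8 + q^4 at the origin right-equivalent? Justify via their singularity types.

The Hessian of f at 0 has rank 0. Corank 2; j^3 = p^3 is a perfect cube, so E-series; the 4-jet and mu = 6 give E_6. The Hessian of g at 0 has rank 1. Corank 1: A-series; mu = 7 gives A_7. f is E_6 but g is A_7, hence not right-equivalent.

No.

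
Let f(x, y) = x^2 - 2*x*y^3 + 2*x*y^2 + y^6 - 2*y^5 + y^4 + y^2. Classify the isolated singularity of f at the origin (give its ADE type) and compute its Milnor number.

Type A1, Milnor number mu = 1.

The Hessian of f at 0 has rank 2. Corank 0: nondegenerate Morse point, so A_1.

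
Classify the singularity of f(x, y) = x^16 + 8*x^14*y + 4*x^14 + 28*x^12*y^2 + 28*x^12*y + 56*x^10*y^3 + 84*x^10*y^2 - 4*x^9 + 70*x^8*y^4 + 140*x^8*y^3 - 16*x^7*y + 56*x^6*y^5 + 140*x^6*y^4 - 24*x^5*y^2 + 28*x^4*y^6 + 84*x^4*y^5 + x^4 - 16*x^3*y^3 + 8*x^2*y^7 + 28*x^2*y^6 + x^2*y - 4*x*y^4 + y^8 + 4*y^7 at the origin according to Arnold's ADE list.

D_{9}

The Hessian of f at 0 is [[0, 0], [0, 0]] with rank 0, so corank 2. A Groebner basis of the Jacobian ideal J(f) in C{x,y} is {x^2*y^2, -x^2*y - x^2/2 + x*y^3, -x*y/2 + y^4, x^3}; counting standard monomials gives mu = 9. Corank 2; j^3 = x^2*y has shape L^2 M (L != M), so D-series; mu = 9 gives D_9.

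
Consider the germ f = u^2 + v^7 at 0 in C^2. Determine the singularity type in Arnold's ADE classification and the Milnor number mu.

Type A_6, Milnor number mu = 6.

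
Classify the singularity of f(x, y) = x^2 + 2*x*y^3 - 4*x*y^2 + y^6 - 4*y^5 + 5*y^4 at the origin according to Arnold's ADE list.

The Hessian of f at 0 is [[2, 0], [0, 0]] with rank 1, so corank 1. A Groebner basis of the Jacobian ideal J(f) in C{x,y} is {x^2, x*y, -x/2 + y^2}; counting standard monomials gives mu = 3. Corank 1: A-series; mu = 3 gives A_3.

A3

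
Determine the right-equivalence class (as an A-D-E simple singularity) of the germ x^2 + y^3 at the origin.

The Hessian of f at 0 has rank 1. Corank 1: A-series; mu = 2 gives A_2.

A2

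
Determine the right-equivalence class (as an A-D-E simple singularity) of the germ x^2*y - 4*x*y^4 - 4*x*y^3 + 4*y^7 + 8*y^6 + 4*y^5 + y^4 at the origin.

The Hessian of f at 0 is [[0, 0], [0, 0]] with rank 0, so corank 2. A Groebner basis of the Jacobian ideal J(f) in C{x,y} is {x*y^2, -x*y/2 + y^3, x^2 + 2*x*y}; counting standard monomials gives mu = 5. Corank 2; j^3 = x^2*y has shape L^2 M (L != M), so D-series; mu = 5 gives D_5.

D5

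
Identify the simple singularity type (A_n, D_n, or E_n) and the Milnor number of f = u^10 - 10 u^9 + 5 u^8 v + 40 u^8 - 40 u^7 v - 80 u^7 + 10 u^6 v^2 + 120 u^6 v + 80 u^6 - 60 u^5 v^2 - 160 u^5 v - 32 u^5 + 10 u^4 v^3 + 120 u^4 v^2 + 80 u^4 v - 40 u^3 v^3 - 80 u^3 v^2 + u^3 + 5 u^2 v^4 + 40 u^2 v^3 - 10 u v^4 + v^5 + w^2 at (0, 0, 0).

The Hessian of f at 0 has rank 1. Corank 2; j^3 = u^3 is a perfect cube, so E-series; the 5-jet and mu = 8 give E_8.

Type E_{8}, Milnor number mu = 8.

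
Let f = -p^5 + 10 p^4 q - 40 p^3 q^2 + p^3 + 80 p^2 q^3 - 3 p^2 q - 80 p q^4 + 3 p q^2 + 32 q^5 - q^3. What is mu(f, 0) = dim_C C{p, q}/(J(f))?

8

The Hessian of f at 0 has rank 0. Corank 2; j^3 = (p - q)^3 is a perfect cube, so E-series; the 5-jet and mu = 8 give E_8.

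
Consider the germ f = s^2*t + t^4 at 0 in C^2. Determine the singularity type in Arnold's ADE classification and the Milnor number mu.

Type D_{5}, Milnor number mu = 5.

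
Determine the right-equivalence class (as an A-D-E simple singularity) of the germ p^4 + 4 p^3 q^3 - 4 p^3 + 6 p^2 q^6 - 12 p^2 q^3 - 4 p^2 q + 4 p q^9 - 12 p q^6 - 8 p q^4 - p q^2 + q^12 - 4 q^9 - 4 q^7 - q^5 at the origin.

The Hessian of f at 0 is [[0, 0], [0, 0]] with rank 0, so corank 2. A Groebner basis of the Jacobian ideal J(f) in C{p,q} is {p*q^2 - 2*p*q - q^2, 4*p*q + q^3 + 2*q^2, p^2 + p*q/2}; counting standard monomials gives mu = 5. Corank 2; j^3 = -p*(2*p + q)^2 has shape L^2 M (L != M), so D-series; mu = 5 gives D_5.

D_5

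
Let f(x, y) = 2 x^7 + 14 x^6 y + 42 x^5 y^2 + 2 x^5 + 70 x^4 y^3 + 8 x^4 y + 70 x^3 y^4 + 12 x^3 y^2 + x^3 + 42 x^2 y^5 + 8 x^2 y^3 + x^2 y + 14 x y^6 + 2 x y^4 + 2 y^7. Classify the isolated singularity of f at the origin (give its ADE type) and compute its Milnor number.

Type D_8, Milnor number mu = 8.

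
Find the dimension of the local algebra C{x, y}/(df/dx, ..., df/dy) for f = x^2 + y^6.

5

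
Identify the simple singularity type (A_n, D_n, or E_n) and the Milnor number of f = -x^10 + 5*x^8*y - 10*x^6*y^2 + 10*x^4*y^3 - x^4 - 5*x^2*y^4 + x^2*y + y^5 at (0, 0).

The Hessian of f at 0 is [[0, 0], [0, 0]] with rank 0, so corank 2. A Groebner basis of the Jacobian ideal J(f) in C{x,y} is {x^2/5 + y^4, x^3, x*y}; counting standard monomials gives mu = 6. Corank 2; j^3 = x^2*y has shape L^2 M (L != M), so D-series; mu = 6 gives D_6.

Type D_{6}, Milnor number mu = 6.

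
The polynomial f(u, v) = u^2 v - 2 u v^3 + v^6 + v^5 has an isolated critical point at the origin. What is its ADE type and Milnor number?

The Hessian of f at 0 is [[0, 0], [0, 0]] with rank 0, so corank 2. A Groebner basis of the Jacobian ideal J(f) in C{u,v} is {u^3, u^2*v + u^2/6 - u*v^2/6, -u*v + v^3}; counting standard monomials gives mu = 7. Corank 2; j^3 = u^2*v has shape L^2 M (L != M), so D-series; mu = 7 gives D_7.

Type D7, Milnor number mu = 7.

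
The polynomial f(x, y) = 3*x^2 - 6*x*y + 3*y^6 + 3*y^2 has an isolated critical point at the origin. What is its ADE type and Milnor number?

Type A_{5}, Milnor number mu = 5.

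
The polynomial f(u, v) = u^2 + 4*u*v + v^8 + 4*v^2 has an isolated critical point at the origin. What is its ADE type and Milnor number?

Type A_{7}, Milnor number mu = 7.

The Hessian of f at 0 has rank 1. Corank 1: A-series; mu = 7 gives A_7.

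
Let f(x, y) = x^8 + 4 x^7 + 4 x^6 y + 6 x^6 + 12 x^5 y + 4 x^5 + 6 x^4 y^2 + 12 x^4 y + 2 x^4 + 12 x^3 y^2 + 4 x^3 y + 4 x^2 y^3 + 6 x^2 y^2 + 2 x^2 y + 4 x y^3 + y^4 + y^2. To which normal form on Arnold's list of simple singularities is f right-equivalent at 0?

A_3

The Hessian of f at 0 has rank 1. Corank 1: A-series; mu = 3 gives A_3.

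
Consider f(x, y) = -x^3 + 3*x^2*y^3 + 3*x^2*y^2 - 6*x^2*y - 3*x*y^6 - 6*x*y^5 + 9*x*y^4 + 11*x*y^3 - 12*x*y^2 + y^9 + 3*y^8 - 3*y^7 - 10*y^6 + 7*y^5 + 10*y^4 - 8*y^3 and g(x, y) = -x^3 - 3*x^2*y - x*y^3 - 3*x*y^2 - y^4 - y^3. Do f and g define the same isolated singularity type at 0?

The Hessian of f at 0 has rank 0. Corank 2; j^3 = -(x + 2*y)^3 is a perfect cube, so E-series; the 4-jet and mu = 7 give E_7. The Hessian of g at 0 has rank 0. Corank 2; j^3 = -(x + y)^3 is a perfect cube, so E-series; the 4-jet and mu = 7 give E_7. Both have type E_7, hence right-equivalent.

Yes.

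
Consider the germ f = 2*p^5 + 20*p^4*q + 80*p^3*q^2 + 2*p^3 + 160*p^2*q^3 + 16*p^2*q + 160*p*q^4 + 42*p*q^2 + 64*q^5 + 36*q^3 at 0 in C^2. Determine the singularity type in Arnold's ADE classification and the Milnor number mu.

The Hessian of f at 0 is [[0, 0], [0, 0]] with rank 0, so corank 2. A Groebner basis of the Jacobian ideal J(f) in C{p,q} is {p*q/5 + q^4 + 3*q^2/5, p*q^2 + 3*q^3, p^2 + 5*p*q + 6*q^2}; counting standard monomials gives mu = 6. Corank 2; j^3 = 2*(p + 2*q)*(p + 3*q)^2 has shape L^2 M (L != M), so D-series; mu = 6 gives D_6.

Type D6, Milnor number mu = 6.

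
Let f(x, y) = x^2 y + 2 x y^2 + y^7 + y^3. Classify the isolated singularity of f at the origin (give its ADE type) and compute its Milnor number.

Type D_{8}, Milnor number mu = 8.

The Hessian of f at 0 has rank 0. Corank 2; j^3 = y*(x + y)^2 has shape L^2 M (L != M), so D-series; mu = 8 gives D_8.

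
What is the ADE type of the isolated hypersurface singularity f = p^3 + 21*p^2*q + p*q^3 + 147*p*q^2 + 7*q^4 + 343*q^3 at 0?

The Hessian of f at 0 is [[0, 0], [0, 0]] with rank 0, so corank 2. A Groebner basis of the Jacobian ideal J(f) in C{p,q} is {p^3 + 21*p^2*q + 2058*p^2 + 28812*p*q + 100842*q^2, -21*p^2 + p*q^2 - 294*p*q - 1029*q^2, 3*p^2 + 42*p*q + q^3 + 147*q^2}; counting standard monomials gives mu = 7. Corank 2; j^3 = (p + 7*q)^3 is a perfect cube, so E-series; the 4-jet and mu = 7 give E_7.

E_7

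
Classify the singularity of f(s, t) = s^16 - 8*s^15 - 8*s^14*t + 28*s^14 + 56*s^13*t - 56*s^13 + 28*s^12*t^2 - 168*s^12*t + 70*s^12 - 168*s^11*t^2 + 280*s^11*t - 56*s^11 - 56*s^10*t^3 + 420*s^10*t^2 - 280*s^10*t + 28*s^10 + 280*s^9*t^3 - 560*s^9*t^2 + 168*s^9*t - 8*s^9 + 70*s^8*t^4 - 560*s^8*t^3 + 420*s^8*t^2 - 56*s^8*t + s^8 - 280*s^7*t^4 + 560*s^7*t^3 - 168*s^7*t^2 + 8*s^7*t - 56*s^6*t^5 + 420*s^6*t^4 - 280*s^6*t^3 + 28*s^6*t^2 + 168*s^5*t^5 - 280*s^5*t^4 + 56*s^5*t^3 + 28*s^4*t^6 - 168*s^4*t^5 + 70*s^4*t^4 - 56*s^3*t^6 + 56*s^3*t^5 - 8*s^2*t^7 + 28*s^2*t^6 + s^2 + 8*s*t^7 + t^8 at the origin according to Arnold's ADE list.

A_7

The Hessian of f at 0 is [[2, 0], [0, 0]] with rank 1, so corank 1. A Groebner basis of the Jacobian ideal J(f) in C{s,t} is {t^7, s}; counting standard monomials gives mu = 7. Corank 1: A-series; mu = 7 gives A_7.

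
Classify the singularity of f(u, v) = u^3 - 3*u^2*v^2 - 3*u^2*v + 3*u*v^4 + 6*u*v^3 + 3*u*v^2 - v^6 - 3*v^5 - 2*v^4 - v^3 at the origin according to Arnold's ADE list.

The Hessian of f at 0 is [[0, 0], [0, 0]] with rank 0, so corank 2. A Groebner basis of the Jacobian ideal J(f) in C{u,v} is {u^3 - 3*u^2/2 + 3*u*v - 3*v^2/2, u^2*v - u^2 + 2*u*v - v^2, -u^2/2 + u*v^2 + u*v - v^2/2, v^3}; counting standard monomials gives mu = 6. Corank 2; j^3 = (u - v)^3 is a perfect cube, so E-series; the 4-jet and mu = 6 give E_6.

E6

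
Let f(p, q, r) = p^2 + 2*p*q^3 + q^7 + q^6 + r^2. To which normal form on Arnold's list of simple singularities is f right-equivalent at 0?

A_{6}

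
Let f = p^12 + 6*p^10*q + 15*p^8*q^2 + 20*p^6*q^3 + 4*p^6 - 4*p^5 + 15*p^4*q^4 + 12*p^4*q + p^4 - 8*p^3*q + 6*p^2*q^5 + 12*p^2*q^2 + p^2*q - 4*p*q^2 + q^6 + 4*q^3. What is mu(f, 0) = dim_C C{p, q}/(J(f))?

The Hessian of f at 0 has rank 0. Corank 2; j^3 = q*(p - 2*q)^2 has shape L^2 M (L != M), so D-series; mu = 7 gives D_7.

7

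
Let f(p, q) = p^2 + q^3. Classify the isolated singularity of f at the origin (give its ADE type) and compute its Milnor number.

Type A_2, Milnor number mu = 2.

The Hessian of f at 0 has rank 1. Corank 1: A-series; mu = 2 gives A_2.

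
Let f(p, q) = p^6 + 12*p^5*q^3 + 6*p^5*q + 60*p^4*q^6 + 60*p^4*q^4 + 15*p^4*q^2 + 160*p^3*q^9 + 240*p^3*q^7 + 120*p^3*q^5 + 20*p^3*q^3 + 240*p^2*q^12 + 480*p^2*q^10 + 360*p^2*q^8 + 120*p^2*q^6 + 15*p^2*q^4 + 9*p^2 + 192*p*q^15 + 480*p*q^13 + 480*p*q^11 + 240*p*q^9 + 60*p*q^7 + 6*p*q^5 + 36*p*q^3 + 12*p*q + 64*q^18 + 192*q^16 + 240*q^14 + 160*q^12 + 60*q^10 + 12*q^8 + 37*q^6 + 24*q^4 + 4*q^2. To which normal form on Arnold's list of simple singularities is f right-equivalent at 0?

The Hessian of f at 0 has rank 1. Corank 1: A-series; mu = 5 gives A_5.

A_{5}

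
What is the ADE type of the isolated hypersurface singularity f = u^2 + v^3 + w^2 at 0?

The Hessian of f at 0 has rank 2. Corank 1: A-series; mu = 2 gives A_2.

A_2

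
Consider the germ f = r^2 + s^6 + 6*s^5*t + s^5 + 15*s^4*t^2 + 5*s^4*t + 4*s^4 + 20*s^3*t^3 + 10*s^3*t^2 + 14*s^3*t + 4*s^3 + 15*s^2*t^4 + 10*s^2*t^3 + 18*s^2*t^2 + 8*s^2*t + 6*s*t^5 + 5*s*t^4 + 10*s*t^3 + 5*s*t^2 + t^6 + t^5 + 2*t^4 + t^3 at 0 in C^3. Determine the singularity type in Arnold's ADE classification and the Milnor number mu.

The Hessian of f at 0 has rank 1. Corank 2; j^3 = (s + t)*(2*s + t)^2 has shape L^2 M (L != M), so D-series; mu = 7 gives D_7.

Type D_{7}, Milnor number mu = 7.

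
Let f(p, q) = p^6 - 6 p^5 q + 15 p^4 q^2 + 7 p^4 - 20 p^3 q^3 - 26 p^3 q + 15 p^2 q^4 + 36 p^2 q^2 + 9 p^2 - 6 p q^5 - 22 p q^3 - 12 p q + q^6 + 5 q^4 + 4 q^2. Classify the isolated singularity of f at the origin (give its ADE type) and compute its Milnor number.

The Hessian of f at 0 has rank 1. Corank 1: A-series; mu = 3 gives A_3.

Type A3, Milnor number mu = 3.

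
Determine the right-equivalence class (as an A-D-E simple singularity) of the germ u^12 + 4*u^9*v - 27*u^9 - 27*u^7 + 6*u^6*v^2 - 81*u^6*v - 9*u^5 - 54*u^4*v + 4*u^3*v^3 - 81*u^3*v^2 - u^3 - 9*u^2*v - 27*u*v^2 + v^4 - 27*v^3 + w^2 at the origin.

The Hessian of f at 0 is [[0, 0, 0], [0, 0, 0], [0, 0, 2]] with rank 1, so corank 2. A Groebner basis of the Jacobian ideal J(f) in C{u,v,w} is {v^3, u^2 + 6*u*v + 9*v^2, w}; counting standard monomials gives mu = 6. Corank 2; j^3 = -(u + 3*v)^3 is a perfect cube, so E-series; the 4-jet and mu = 6 give E_6.

E_6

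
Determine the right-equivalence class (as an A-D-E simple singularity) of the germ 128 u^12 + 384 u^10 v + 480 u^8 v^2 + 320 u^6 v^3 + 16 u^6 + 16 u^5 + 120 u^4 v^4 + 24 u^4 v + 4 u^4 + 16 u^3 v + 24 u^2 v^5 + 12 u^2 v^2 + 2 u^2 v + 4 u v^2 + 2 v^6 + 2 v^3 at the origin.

The Hessian of f at 0 is [[0, 0], [0, 0]] with rank 0, so corank 2. A Groebner basis of the Jacobian ideal J(f) in C{u,v} is {5*u^2/6 + 53*u*v/24 + v^4 + 13*v^3/12 + 11*v^2/8, u^3 + u^2 + 7*u*v/4 + v^3/2 + 3*v^2/4, u^2*v + u*v/2 + v^2/2, -u^2/3 + u*v^2 - 13*u*v/12 + v^3/6 - 3*v^2/4}; counting standard monomials gives mu = 7. Corank 2; j^3 = 2*v*(u + v)^2 has shape L^2 M (L != M), so D-series; mu = 7 gives D_7.

D_{7}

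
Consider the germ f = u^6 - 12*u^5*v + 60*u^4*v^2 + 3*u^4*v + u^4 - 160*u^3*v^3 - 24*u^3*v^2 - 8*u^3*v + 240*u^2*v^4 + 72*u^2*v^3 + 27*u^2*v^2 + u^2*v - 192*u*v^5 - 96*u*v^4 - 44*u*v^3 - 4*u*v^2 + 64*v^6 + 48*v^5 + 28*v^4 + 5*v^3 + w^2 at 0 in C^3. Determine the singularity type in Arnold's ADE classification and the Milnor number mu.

Type D4, Milnor number mu = 4.

The Hessian of f at 0 is [[0, 0, 0], [0, 0, 0], [0, 0, 2]] with rank 1, so corank 2. A Groebner basis of the Jacobian ideal J(f) in C{u,v,w} is {v^3, u^2 - v^2, u*v - 2*v^2, w}; counting standard monomials gives mu = 4. Corank 2; j^3 = v*(u^2 - 4*u*v + 5*v^2) splits into three distinct lines over C (the quadratic factor has nonzero discriminant), so D_4.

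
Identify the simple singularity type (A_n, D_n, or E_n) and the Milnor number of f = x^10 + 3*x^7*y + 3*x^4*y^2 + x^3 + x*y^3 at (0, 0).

The Hessian of f at 0 has rank 0. Corank 2; j^3 = x^3 is a perfect cube, so E-series; the 4-jet and mu = 7 give E_7.

Type E7, Milnor number mu = 7.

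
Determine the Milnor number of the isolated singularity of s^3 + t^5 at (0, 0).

8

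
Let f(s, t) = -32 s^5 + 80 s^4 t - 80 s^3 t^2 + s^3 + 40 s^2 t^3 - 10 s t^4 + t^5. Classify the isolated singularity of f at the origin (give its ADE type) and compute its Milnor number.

Type E_{8}, Milnor number mu = 8.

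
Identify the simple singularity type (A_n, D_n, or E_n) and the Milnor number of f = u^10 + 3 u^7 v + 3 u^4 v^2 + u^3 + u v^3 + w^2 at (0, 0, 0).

The Hessian of f at 0 is [[0, 0, 0], [0, 0, 0], [0, 0, 2]] with rank 1, so corank 2. A Groebner basis of the Jacobian ideal J(f) in C{u,v,w} is {u^3, u*v^2, 3*u^2 + v^3, w}; counting standard monomials gives mu = 7. Corank 2; j^3 = u^3 is a perfect cube, so E-series; the 4-jet and mu = 7 give E_7.

Type E_7, Milnor number mu = 7.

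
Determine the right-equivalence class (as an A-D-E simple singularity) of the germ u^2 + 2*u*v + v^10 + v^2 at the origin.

The Hessian of f at 0 has rank 1. Corank 1: A-series; mu = 9 gives A_9.

A_9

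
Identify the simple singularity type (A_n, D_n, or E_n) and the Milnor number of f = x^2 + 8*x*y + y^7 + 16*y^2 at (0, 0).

Type A6, Milnor number mu = 6.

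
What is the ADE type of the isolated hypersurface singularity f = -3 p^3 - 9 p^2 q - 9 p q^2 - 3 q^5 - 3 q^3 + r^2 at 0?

The Hessian of f at 0 is [[0, 0, 0], [0, 0, 0], [0, 0, 2]] with rank 1, so corank 2. A Groebner basis of the Jacobian ideal J(f) in C{p,q,r} is {q^4, p^2 + 2*p*q + q^2, r}; counting standard monomials gives mu = 8. Corank 2; j^3 = -3*(p + q)^3 is a perfect cube, so E-series; the 5-jet and mu = 8 give E_8.

E_{8}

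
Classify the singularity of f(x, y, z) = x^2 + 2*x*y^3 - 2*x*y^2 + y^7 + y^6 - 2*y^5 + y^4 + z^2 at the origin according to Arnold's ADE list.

A_{6}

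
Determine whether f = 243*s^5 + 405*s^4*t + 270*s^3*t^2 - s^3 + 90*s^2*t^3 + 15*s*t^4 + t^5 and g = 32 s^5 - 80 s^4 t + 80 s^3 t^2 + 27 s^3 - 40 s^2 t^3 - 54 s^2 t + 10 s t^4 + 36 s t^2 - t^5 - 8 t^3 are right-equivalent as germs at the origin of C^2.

The Hessian of f at 0 has rank 0. Corank 2; j^3 = -s^3 is a perfect cube, so E-series; the 5-jet and mu = 8 give E_8. The Hessian of g at 0 has rank 0. Corank 2; j^3 = (3*s - 2*t)^3 is a perfect cube, so E-series; the 5-jet and mu = 8 give E_8. Both have type E_8, hence right-equivalent.

Yes.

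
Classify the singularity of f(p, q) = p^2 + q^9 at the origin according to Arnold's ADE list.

A_{8}

The Hessian of f at 0 has rank 1. Corank 1: A-series; mu = 8 gives A_8.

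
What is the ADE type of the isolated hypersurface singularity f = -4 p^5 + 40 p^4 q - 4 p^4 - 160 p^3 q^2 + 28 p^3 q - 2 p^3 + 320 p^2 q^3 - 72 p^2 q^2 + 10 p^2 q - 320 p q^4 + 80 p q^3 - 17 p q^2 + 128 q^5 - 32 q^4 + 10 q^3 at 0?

D_{4}

The Hessian of f at 0 has rank 0. Corank 2; j^3 = -(p - 2*q)*(2*p^2 - 6*p*q + 5*q^2) splits into three distinct lines over C (the quadratic factor has nonzero discriminant), so D_4.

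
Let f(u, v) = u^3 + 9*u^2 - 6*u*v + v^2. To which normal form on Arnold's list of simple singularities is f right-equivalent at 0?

The Hessian of f at 0 has rank 1. Corank 1: A-series; mu = 2 gives A_2.

A_2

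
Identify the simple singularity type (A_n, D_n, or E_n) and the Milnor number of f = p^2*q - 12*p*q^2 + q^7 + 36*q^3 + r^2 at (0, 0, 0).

Type D_{8}, Milnor number mu = 8.

The Hessian of f at 0 is [[0, 0, 0], [0, 0, 0], [0, 0, 2]] with rank 1, so corank 2. A Groebner basis of the Jacobian ideal J(f) in C{p,q,r} is {p^2/7 + q^6 - 36*q^2/7, p^3 - 216*q^3, p*q - 6*q^2, r}; counting standard monomials gives mu = 8. Corank 2; j^3 = q*(p - 6*q)^2 has shape L^2 M (L != M), so D-series; mu = 8 gives D_8.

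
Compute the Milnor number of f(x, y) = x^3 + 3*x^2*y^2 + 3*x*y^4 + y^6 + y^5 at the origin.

8

The Hessian of f at 0 has rank 0. Corank 2; j^3 = x^3 is a perfect cube, so E-series; the 5-jet and mu = 8 give E_8.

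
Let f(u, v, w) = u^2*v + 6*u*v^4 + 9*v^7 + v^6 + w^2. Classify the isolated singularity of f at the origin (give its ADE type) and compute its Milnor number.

The Hessian of f at 0 has rank 1. Corank 2; j^3 = u^2*v has shape L^2 M (L != M), so D-series; mu = 7 gives D_7.

Type D_7, Milnor number mu = 7.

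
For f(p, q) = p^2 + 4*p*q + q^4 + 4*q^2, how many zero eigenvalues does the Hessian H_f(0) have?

1

The Hessian at 0 is [[2, 4], [4, 8]] of rank 1; hence corank 1.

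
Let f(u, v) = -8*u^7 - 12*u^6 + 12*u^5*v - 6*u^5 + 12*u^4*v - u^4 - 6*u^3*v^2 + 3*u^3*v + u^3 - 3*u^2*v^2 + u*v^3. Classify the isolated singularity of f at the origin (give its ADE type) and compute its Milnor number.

Type E_{7}, Milnor number mu = 7.

The Hessian of f at 0 has rank 0. Corank 2; j^3 = u^3 is a perfect cube, so E-series; the 4-jet and mu = 7 give E_7.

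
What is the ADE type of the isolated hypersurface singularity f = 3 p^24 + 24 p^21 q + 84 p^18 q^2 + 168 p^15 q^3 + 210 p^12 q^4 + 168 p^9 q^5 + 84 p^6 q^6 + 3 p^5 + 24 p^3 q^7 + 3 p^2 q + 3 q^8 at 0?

The Hessian of f at 0 has rank 0. Corank 2; j^3 = 3*p^2*q has shape L^2 M (L != M), so D-series; mu = 9 gives D_9.

D_{9}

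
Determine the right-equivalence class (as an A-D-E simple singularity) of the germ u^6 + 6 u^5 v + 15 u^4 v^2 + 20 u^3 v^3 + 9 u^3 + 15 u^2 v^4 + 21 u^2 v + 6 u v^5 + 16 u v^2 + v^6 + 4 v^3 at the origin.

The Hessian of f at 0 is [[0, 0], [0, 0]] with rank 0, so corank 2. A Groebner basis of the Jacobian ideal J(f) in C{u,v} is {-243*u*v/2 + v^5 - 81*v^2, u*v^2 + 2*v^3/3, u^2 + 5*u*v/3 + 2*v^2/3}; counting standard monomials gives mu = 7. Corank 2; j^3 = (u + v)*(3*u + 2*v)^2 has shape L^2 M (L != M), so D-series; mu = 7 gives D_7.

D_{7}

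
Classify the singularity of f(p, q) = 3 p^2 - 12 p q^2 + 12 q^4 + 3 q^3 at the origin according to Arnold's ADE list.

The Hessian of f at 0 has rank 1. Corank 1: A-series; mu = 2 gives A_2.

A2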